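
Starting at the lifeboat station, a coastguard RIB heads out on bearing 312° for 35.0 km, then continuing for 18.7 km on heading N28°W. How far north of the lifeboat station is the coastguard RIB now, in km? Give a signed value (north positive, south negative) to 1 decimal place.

Leg 1 (312°, 35.0 km): east 35.0 sin 312° = -26.01, north 35.0 cos 312° = 23.42
Leg 2 (N28°W, 18.7 km): east 18.7 sin 332° = -8.78, north 18.7 cos 332° = 16.51
Net north component: 39.93 km.

39.9 km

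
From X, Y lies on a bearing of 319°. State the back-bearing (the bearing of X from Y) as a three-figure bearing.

139°

Back-bearing = 319° − 180° = 139°.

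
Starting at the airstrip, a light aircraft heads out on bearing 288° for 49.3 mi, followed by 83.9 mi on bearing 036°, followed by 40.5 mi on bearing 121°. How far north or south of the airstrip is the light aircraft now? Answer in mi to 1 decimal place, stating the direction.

Leg 1 (288°, 49.3 mi): east 49.3 sin 288° = -46.89, north 49.3 cos 288° = 15.23
Leg 2 (036°, 83.9 mi): east 83.9 sin 36° = 49.32, north 83.9 cos 36° = 67.88
Leg 3 (121°, 40.5 mi): east 40.5 sin 121° = 34.72, north 40.5 cos 121° = -20.86
Net north component: 62.25 mi.

62.3 mi north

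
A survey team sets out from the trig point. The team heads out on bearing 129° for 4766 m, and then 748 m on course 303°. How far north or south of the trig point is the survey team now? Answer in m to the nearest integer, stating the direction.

Leg 1 (129°, 4766 m): east 4766 sin 129° = 3703.88, north 4766 cos 129° = -2999.34
Leg 2 (303°, 748 m): east 748 sin 303° = -627.33, north 748 cos 303° = 407.39
Net north component: -2591.95 m.

2592 m south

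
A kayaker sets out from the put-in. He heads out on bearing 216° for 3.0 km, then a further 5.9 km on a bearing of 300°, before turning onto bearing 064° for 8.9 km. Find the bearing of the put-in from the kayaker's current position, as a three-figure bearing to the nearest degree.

Leg 1 (216°, 3.0 km): east 3.0 sin 216° = -1.76, north 3.0 cos 216° = -2.43
Leg 2 (300°, 5.9 km): east 5.9 sin 300° = -5.11, north 5.9 cos 300° = 2.95
Leg 3 (064°, 8.9 km): east 8.9 sin 64° = 8.00, north 8.9 cos 64° = 3.90
Net displacement: 1.13 east, 4.42 north. Direction back to start is (-1.13, -4.42): bearing = atan2(-1.13, -4.42) mod 360° = 194.28° ≈ 194°.

194°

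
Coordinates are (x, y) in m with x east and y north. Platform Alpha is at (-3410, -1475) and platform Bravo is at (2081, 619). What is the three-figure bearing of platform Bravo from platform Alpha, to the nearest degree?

Δeast = 2081 − -3410 = 5491.00; Δnorth = 619 − -1475 = 2094.00.
Bearing = atan2(Δeast, Δnorth) mod 360° = 69.13° ≈ 069°.

069°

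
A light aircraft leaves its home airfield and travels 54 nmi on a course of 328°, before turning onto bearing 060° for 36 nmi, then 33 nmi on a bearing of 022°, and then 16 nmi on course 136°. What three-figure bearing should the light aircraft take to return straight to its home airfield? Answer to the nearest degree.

197°

Leg 1 (328°, 54 nmi): east 54 sin 328° = -28.62, north 54 cos 328° = 45.79
Leg 2 (060°, 36 nmi): east 36 sin 60° = 31.18, north 36 cos 60° = 18.00
Leg 3 (022°, 33 nmi): east 33 sin 22° = 12.36, north 33 cos 22° = 30.60
Leg 4 (136°, 16 nmi): east 16 sin 136° = 11.11, north 16 cos 136° = -11.51
Net displacement: 26.04 east, 82.88 north. Direction back to start is (-26.04, -82.88): bearing = atan2(-26.04, -82.88) mod 360° = 197.44° ≈ 197°.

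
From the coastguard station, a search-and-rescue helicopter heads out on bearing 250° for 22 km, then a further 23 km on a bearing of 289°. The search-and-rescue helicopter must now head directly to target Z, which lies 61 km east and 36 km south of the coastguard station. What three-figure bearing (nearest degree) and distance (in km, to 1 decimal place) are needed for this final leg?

Leg 1 (250°, 22 km): east 22 sin 250° = -20.67, north 22 cos 250° = -7.52
Leg 2 (289°, 23 km): east 23 sin 289° = -21.75, north 23 cos 289° = 7.49
Current position: (-42.42, -0.04). Target: (61, -36). Remaining: Δeast = 103.42, Δnorth = -35.96.
Bearing = atan2(103.42, -35.96) mod 360° = 109.17°; distance = √((103.42)² + (-35.96)²) = 109.495 km.

109°, 109.5 km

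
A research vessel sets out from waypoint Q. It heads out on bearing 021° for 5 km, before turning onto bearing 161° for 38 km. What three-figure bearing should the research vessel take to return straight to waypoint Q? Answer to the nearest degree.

336°

Leg 1 (021°, 5 km): east 5 sin 21° = 1.79, north 5 cos 21° = 4.67
Leg 2 (161°, 38 km): east 38 sin 161° = 12.37, north 38 cos 161° = -35.93
Net displacement: 14.16 east, -31.26 north. Direction back to start is (-14.16, 31.26): bearing = atan2(-14.16, 31.26) mod 360° = 335.63° ≈ 336°.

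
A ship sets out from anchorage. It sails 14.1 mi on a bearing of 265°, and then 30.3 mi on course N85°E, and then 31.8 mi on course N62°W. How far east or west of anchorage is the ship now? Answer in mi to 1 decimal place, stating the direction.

Leg 1 (265°, 14.1 mi): east 14.1 sin 265° = -14.05, north 14.1 cos 265° = -1.23
Leg 2 (N85°E, 30.3 mi): east 30.3 sin 85° = 30.18, north 30.3 cos 85° = 2.64
Leg 3 (N62°W, 31.8 mi): east 31.8 sin 298° = -28.08, north 31.8 cos 298° = 14.93
Net east component: -11.94 mi.

11.9 mi west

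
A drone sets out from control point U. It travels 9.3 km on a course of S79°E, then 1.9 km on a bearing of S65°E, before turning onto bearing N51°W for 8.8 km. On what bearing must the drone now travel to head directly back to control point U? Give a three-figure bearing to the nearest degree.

234°

Leg 1 (S79°E, 9.3 km): east 9.3 sin 101° = 9.13, north 9.3 cos 101° = -1.77
Leg 2 (S65°E, 1.9 km): east 1.9 sin 115° = 1.72, north 1.9 cos 115° = -0.80
Leg 3 (N51°W, 8.8 km): east 8.8 sin 309° = -6.84, north 8.8 cos 309° = 5.54
Net displacement: 4.01 east, 2.96 north. Direction back to start is (-4.01, -2.96): bearing = atan2(-4.01, -2.96) mod 360° = 233.58° ≈ 234°.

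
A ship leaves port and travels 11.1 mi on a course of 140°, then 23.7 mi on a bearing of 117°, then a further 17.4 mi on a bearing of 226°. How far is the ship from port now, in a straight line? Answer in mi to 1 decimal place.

35.1 mi

Leg 1 (140°, 11.1 mi): east 11.1 sin 140° = 7.13, north 11.1 cos 140° = -8.50
Leg 2 (117°, 23.7 mi): east 23.7 sin 117° = 21.12, north 23.7 cos 117° = -10.76
Leg 3 (226°, 17.4 mi): east 17.4 sin 226° = -12.52, north 17.4 cos 226° = -12.09
Net: 15.74 east, -31.35 north. Distance = √((15.74)² + (-31.35)²) = 35.077 mi.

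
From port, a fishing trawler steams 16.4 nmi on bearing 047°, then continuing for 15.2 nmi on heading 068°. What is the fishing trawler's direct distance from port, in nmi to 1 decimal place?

31.1 nmi

Leg 1 (047°, 16.4 nmi): east 16.4 sin 47° = 11.99, north 16.4 cos 47° = 11.18
Leg 2 (068°, 15.2 nmi): east 15.2 sin 68° = 14.09, north 15.2 cos 68° = 5.69
Net: 26.09 east, 16.88 north. Distance = √((26.09)² + (16.88)²) = 31.072 nmi.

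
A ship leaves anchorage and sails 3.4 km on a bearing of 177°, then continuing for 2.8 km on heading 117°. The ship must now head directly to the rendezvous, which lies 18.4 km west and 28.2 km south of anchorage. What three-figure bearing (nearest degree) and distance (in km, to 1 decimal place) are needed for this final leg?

222°, 31.6 km

Leg 1 (177°, 3.4 km): east 3.4 sin 177° = 0.18, north 3.4 cos 177° = -3.40
Leg 2 (117°, 2.8 km): east 2.8 sin 117° = 2.49, north 2.8 cos 117° = -1.27
Current position: (2.67, -4.67). Target: (-18.4, -28.2). Remaining: Δeast = -21.07, Δnorth = -23.53.
Bearing = atan2(-21.07, -23.53) mod 360° = 221.84°; distance = √((-21.07)² + (-23.53)²) = 31.589 km.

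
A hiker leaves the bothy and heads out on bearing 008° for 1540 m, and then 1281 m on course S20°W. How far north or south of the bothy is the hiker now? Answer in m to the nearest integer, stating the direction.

Leg 1 (008°, 1540 m): east 1540 sin 8° = 214.33, north 1540 cos 8° = 1525.01
Leg 2 (S20°W, 1281 m): east 1281 sin 200° = -438.13, north 1281 cos 200° = -1203.75
Net north component: 321.27 m.

321 m north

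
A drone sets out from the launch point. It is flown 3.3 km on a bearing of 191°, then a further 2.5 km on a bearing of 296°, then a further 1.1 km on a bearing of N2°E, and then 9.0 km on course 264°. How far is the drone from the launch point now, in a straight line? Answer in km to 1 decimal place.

12.0 km

Leg 1 (191°, 3.3 km): east 3.3 sin 191° = -0.63, north 3.3 cos 191° = -3.24
Leg 2 (296°, 2.5 km): east 2.5 sin 296° = -2.25, north 2.5 cos 296° = 1.10
Leg 3 (N2°E, 1.1 km): east 1.1 sin 2° = 0.04, north 1.1 cos 2° = 1.10
Leg 4 (264°, 9.0 km): east 9.0 sin 264° = -8.95, north 9.0 cos 264° = -0.94
Net: -11.79 east, -1.98 north. Distance = √((-11.79)² + (-1.98)²) = 11.955 km.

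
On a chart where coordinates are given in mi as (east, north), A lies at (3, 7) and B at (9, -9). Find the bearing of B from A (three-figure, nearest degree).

Δeast = 9 − 3 = 6.00; Δnorth = -9 − 7 = -16.00.
Bearing = atan2(Δeast, Δnorth) mod 360° = 159.44° ≈ 159°.

159°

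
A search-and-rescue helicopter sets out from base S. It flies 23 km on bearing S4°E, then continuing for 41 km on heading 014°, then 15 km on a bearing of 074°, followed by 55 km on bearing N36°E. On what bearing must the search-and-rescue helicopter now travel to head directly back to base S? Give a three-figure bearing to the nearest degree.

Leg 1 (S4°E, 23 km): east 23 sin 176° = 1.60, north 23 cos 176° = -22.94
Leg 2 (014°, 41 km): east 41 sin 14° = 9.92, north 41 cos 14° = 39.78
Leg 3 (074°, 15 km): east 15 sin 74° = 14.42, north 15 cos 74° = 4.13
Leg 4 (N36°E, 55 km): east 55 sin 36° = 32.33, north 55 cos 36° = 44.50
Net displacement: 58.27 east, 65.47 north. Direction back to start is (-58.27, -65.47): bearing = atan2(-58.27, -65.47) mod 360° = 221.67° ≈ 222°.

222°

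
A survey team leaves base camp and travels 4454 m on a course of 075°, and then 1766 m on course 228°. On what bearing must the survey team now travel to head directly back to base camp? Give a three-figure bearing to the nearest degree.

Leg 1 (075°, 4454 m): east 4454 sin 75° = 4302.23, north 4454 cos 75° = 1152.78
Leg 2 (228°, 1766 m): east 1766 sin 228° = -1312.39, north 1766 cos 228° = -1181.68
Net displacement: 2989.84 east, -28.90 north. Direction back to start is (-2989.84, 28.90): bearing = atan2(-2989.84, 28.90) mod 360° = 270.55° ≈ 271°.

271°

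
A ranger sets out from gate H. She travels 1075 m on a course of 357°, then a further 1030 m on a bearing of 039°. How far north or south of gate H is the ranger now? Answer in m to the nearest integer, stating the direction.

1874 m north

Leg 1 (357°, 1075 m): east 1075 sin 357° = -56.26, north 1075 cos 357° = 1073.53
Leg 2 (039°, 1030 m): east 1030 sin 39° = 648.20, north 1030 cos 39° = 800.46
Net north component: 1873.99 m.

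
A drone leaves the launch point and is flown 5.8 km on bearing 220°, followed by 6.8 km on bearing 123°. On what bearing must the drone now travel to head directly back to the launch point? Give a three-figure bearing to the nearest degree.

346°

Leg 1 (220°, 5.8 km): east 5.8 sin 220° = -3.73, north 5.8 cos 220° = -4.44
Leg 2 (123°, 6.8 km): east 6.8 sin 123° = 5.70, north 6.8 cos 123° = -3.70
Net displacement: 1.97 east, -8.15 north. Direction back to start is (-1.97, 8.15): bearing = atan2(-1.97, 8.15) mod 360° = 346.37° ≈ 346°.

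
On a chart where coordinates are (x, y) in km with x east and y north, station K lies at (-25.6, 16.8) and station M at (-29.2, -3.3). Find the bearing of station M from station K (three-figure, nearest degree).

190°

Δeast = -29.2 − -25.6 = -3.60; Δnorth = -3.3 − 16.8 = -20.10.
Bearing = atan2(Δeast, Δnorth) mod 360° = 190.15° ≈ 190°.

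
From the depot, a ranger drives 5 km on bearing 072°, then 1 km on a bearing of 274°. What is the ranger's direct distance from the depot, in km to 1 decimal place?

Leg 1 (072°, 5 km): east 5 sin 72° = 4.76, north 5 cos 72° = 1.55
Leg 2 (274°, 1 km): east 1 sin 274° = -1.00, north 1 cos 274° = 0.07
Net: 3.76 east, 1.61 north. Distance = √((3.76)² + (1.61)²) = 4.090 km.

4.1 km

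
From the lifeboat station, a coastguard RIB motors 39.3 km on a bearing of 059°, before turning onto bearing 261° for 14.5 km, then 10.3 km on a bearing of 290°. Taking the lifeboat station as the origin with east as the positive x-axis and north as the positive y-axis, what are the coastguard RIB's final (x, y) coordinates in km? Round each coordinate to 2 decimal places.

Leg 1 (059°, 39.3 km): east 39.3 sin 59° = 33.69, north 39.3 cos 59° = 20.24
Leg 2 (261°, 14.5 km): east 14.5 sin 261° = -14.32, north 14.5 cos 261° = -2.27
Leg 3 (290°, 10.3 km): east 10.3 sin 290° = -9.68, north 10.3 cos 290° = 3.52
Summing: 9.69 km east, 21.50 km north → (9.69, 21.50).

(9.69, 21.50)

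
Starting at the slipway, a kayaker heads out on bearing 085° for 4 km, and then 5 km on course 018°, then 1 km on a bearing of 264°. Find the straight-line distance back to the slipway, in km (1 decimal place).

6.8 km

Leg 1 (085°, 4 km): east 4 sin 85° = 3.98, north 4 cos 85° = 0.35
Leg 2 (018°, 5 km): east 5 sin 18° = 1.55, north 5 cos 18° = 4.76
Leg 3 (264°, 1 km): east 1 sin 264° = -0.99, north 1 cos 264° = -0.10
Net: 4.54 east, 5.00 north. Distance = √((4.54)² + (5.00)²) = 6.750 km.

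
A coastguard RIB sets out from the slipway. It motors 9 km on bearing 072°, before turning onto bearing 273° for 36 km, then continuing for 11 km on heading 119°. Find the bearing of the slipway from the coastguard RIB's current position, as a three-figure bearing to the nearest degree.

088°

Leg 1 (072°, 9 km): east 9 sin 72° = 8.56, north 9 cos 72° = 2.78
Leg 2 (273°, 36 km): east 36 sin 273° = -35.95, north 36 cos 273° = 1.88
Leg 3 (119°, 11 km): east 11 sin 119° = 9.62, north 11 cos 119° = -5.33
Net displacement: -17.77 east, -0.67 north. Direction back to start is (17.77, 0.67): bearing = atan2(17.77, 0.67) mod 360° = 87.85° ≈ 088°.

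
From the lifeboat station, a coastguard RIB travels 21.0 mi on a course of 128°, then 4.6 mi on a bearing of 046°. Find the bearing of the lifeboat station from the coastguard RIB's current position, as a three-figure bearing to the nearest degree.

Leg 1 (128°, 21.0 mi): east 21.0 sin 128° = 16.55, north 21.0 cos 128° = -12.93
Leg 2 (046°, 4.6 mi): east 4.6 sin 46° = 3.31, north 4.6 cos 46° = 3.20
Net displacement: 19.86 east, -9.73 north. Direction back to start is (-19.86, 9.73): bearing = atan2(-19.86, 9.73) mod 360° = 296.11° ≈ 296°.

296°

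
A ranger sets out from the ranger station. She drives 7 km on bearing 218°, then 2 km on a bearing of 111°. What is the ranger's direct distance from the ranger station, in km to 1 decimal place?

Leg 1 (218°, 7 km): east 7 sin 218° = -4.31, north 7 cos 218° = -5.52
Leg 2 (111°, 2 km): east 2 sin 111° = 1.87, north 2 cos 111° = -0.72
Net: -2.44 east, -6.23 north. Distance = √((-2.44)² + (-6.23)²) = 6.694 km.

6.7 km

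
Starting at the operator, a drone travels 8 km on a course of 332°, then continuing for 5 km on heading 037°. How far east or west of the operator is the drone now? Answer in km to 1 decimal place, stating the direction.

Leg 1 (332°, 8 km): east 8 sin 332° = -3.76, north 8 cos 332° = 7.06
Leg 2 (037°, 5 km): east 5 sin 37° = 3.01, north 5 cos 37° = 3.99
Net east component: -0.75 km.

0.7 km west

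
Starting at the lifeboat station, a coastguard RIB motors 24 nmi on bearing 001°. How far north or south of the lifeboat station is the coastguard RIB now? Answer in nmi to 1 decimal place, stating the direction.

Leg 1 (001°, 24 nmi): east 24 sin 1° = 0.42, north 24 cos 1° = 24.00
Net north component: 24.00 nmi.

24.0 nmi north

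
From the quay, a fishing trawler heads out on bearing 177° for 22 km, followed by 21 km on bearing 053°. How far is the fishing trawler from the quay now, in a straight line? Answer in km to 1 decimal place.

Leg 1 (177°, 22 km): east 22 sin 177° = 1.15, north 22 cos 177° = -21.97
Leg 2 (053°, 21 km): east 21 sin 53° = 16.77, north 21 cos 53° = 12.64
Net: 17.92 east, -9.33 north. Distance = √((17.92)² + (-9.33)²) = 20.207 km.

20.2 km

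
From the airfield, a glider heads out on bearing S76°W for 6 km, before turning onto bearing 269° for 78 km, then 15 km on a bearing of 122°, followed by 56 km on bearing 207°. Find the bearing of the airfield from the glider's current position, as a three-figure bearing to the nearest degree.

Leg 1 (S76°W, 6 km): east 6 sin 256° = -5.82, north 6 cos 256° = -1.45
Leg 2 (269°, 78 km): east 78 sin 269° = -77.99, north 78 cos 269° = -1.36
Leg 3 (122°, 15 km): east 15 sin 122° = 12.72, north 15 cos 122° = -7.95
Leg 4 (207°, 56 km): east 56 sin 207° = -25.42, north 56 cos 207° = -49.90
Net displacement: -96.51 east, -60.66 north. Direction back to start is (96.51, 60.66): bearing = atan2(96.51, 60.66) mod 360° = 57.85° ≈ 058°.

058°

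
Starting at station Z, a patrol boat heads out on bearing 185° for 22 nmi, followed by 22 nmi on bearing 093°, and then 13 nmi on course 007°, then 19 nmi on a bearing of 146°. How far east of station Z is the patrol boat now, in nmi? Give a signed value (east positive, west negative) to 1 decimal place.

Leg 1 (185°, 22 nmi): east 22 sin 185° = -1.92, north 22 cos 185° = -21.92
Leg 2 (093°, 22 nmi): east 22 sin 93° = 21.97, north 22 cos 93° = -1.15
Leg 3 (007°, 13 nmi): east 13 sin 7° = 1.58, north 13 cos 7° = 12.90
Leg 4 (146°, 19 nmi): east 19 sin 146° = 10.62, north 19 cos 146° = -15.75
Net east component: 32.26 nmi.

32.3 nmi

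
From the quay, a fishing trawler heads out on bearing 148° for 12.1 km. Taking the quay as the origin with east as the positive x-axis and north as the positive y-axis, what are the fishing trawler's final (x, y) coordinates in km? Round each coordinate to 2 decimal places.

(6.41, -10.26)

Leg 1 (148°, 12.1 km): east 12.1 sin 148° = 6.41, north 12.1 cos 148° = -10.26
Summing: 6.41 km east, -10.26 km north → (6.41, -10.26).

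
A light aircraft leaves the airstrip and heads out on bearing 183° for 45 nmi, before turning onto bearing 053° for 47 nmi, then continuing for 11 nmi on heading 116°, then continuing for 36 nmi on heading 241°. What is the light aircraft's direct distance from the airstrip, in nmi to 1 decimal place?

41.2 nmi

Leg 1 (183°, 45 nmi): east 45 sin 183° = -2.36, north 45 cos 183° = -44.94
Leg 2 (053°, 47 nmi): east 47 sin 53° = 37.54, north 47 cos 53° = 28.29
Leg 3 (116°, 11 nmi): east 11 sin 116° = 9.89, north 11 cos 116° = -4.82
Leg 4 (241°, 36 nmi): east 36 sin 241° = -31.49, north 36 cos 241° = -17.45
Net: 13.58 east, -38.93 north. Distance = √((13.58)² + (-38.93)²) = 41.229 nmi.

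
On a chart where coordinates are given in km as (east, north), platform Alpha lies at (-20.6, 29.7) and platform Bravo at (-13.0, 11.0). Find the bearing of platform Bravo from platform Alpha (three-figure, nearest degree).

158°

Δeast = -13.0 − -20.6 = 7.60; Δnorth = 11.0 − 29.7 = -18.70.
Bearing = atan2(Δeast, Δnorth) mod 360° = 157.88° ≈ 158°.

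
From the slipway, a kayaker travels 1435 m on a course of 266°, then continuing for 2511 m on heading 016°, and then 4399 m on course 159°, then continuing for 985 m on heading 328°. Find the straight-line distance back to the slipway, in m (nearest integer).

1008 m

Leg 1 (266°, 1435 m): east 1435 sin 266° = -1431.50, north 1435 cos 266° = -100.10
Leg 2 (016°, 2511 m): east 2511 sin 16° = 692.13, north 2511 cos 16° = 2413.73
Leg 3 (159°, 4399 m): east 4399 sin 159° = 1576.46, north 4399 cos 159° = -4106.82
Leg 4 (328°, 985 m): east 985 sin 328° = -521.97, north 985 cos 328° = 835.33
Net: 315.11 east, -957.87 north. Distance = √((315.11)² + (-957.87)²) = 1008.366 m.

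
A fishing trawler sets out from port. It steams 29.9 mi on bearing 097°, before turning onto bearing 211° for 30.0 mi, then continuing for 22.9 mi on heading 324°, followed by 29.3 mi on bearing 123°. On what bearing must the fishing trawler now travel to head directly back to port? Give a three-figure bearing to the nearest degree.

317°

Leg 1 (097°, 29.9 mi): east 29.9 sin 97° = 29.68, north 29.9 cos 97° = -3.64
Leg 2 (211°, 30.0 mi): east 30.0 sin 211° = -15.45, north 30.0 cos 211° = -25.72
Leg 3 (324°, 22.9 mi): east 22.9 sin 324° = -13.46, north 22.9 cos 324° = 18.53
Leg 4 (123°, 29.3 mi): east 29.3 sin 123° = 24.57, north 29.3 cos 123° = -15.96
Net displacement: 25.34 east, -26.79 north. Direction back to start is (-25.34, 26.79): bearing = atan2(-25.34, 26.79) mod 360° = 316.60° ≈ 317°.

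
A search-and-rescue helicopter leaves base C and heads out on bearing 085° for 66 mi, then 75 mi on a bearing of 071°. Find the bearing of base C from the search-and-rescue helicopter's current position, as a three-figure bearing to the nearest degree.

258°

Leg 1 (085°, 66 mi): east 66 sin 85° = 65.75, north 66 cos 85° = 5.75
Leg 2 (071°, 75 mi): east 75 sin 71° = 70.91, north 75 cos 71° = 24.42
Net displacement: 136.66 east, 30.17 north. Direction back to start is (-136.66, -30.17): bearing = atan2(-136.66, -30.17) mod 360° = 257.55° ≈ 258°.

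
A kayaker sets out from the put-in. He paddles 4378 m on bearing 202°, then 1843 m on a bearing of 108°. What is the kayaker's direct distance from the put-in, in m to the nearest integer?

Leg 1 (202°, 4378 m): east 4378 sin 202° = -1640.03, north 4378 cos 202° = -4059.21
Leg 2 (108°, 1843 m): east 1843 sin 108° = 1752.80, north 1843 cos 108° = -569.52
Net: 112.77 east, -4628.73 north. Distance = √((112.77)² + (-4628.73)²) = 4630.103 m.

4630 m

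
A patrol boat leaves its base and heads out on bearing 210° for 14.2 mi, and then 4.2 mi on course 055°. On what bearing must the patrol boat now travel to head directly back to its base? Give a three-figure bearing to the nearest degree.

Leg 1 (210°, 14.2 mi): east 14.2 sin 210° = -7.10, north 14.2 cos 210° = -12.30
Leg 2 (055°, 4.2 mi): east 4.2 sin 55° = 3.44, north 4.2 cos 55° = 2.41
Net displacement: -3.66 east, -9.89 north. Direction back to start is (3.66, 9.89): bearing = atan2(3.66, 9.89) mod 360° = 20.31° ≈ 020°.

020°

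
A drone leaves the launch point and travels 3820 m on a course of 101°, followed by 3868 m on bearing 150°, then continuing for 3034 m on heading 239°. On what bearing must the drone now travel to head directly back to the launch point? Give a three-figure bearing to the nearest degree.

Leg 1 (101°, 3820 m): east 3820 sin 101° = 3749.82, north 3820 cos 101° = -728.89
Leg 2 (150°, 3868 m): east 3868 sin 150° = 1934.00, north 3868 cos 150° = -3349.79
Leg 3 (239°, 3034 m): east 3034 sin 239° = -2600.65, north 3034 cos 239° = -1562.63
Net displacement: 3083.17 east, -5641.30 north. Direction back to start is (-3083.17, 5641.30): bearing = atan2(-3083.17, 5641.30) mod 360° = 331.34° ≈ 331°.

331°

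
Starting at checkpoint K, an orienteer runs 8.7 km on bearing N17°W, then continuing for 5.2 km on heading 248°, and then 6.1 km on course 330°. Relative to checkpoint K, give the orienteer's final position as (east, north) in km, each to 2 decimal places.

Leg 1 (N17°W, 8.7 km): east 8.7 sin 343° = -2.54, north 8.7 cos 343° = 8.32
Leg 2 (248°, 5.2 km): east 5.2 sin 248° = -4.82, north 5.2 cos 248° = -1.95
Leg 3 (330°, 6.1 km): east 6.1 sin 330° = -3.05, north 6.1 cos 330° = 5.28
Summing: -10.41 km east, 11.65 km north → (-10.41, 11.65).

(-10.41, 11.65)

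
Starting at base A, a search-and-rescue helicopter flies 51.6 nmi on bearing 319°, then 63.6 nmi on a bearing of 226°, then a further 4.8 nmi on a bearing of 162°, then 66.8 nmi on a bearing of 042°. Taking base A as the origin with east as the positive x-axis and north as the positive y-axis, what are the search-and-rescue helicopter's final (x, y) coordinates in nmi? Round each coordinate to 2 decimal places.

Leg 1 (319°, 51.6 nmi): east 51.6 sin 319° = -33.85, north 51.6 cos 319° = 38.94
Leg 2 (226°, 63.6 nmi): east 63.6 sin 226° = -45.75, north 63.6 cos 226° = -44.18
Leg 3 (162°, 4.8 nmi): east 4.8 sin 162° = 1.48, north 4.8 cos 162° = -4.57
Leg 4 (042°, 66.8 nmi): east 66.8 sin 42° = 44.70, north 66.8 cos 42° = 49.64
Summing: -33.42 nmi east, 39.84 nmi north → (-33.42, 39.84).

(-33.42, 39.84)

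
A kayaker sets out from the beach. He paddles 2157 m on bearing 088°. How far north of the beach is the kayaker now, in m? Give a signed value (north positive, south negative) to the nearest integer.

Leg 1 (088°, 2157 m): east 2157 sin 88° = 2155.69, north 2157 cos 88° = 75.28
Net north component: 75.28 m.

75 m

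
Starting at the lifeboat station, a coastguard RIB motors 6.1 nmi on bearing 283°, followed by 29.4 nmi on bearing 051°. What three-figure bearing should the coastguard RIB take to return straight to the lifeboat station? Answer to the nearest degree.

220°

Leg 1 (283°, 6.1 nmi): east 6.1 sin 283° = -5.94, north 6.1 cos 283° = 1.37
Leg 2 (051°, 29.4 nmi): east 29.4 sin 51° = 22.85, north 29.4 cos 51° = 18.50
Net displacement: 16.90 east, 19.87 north. Direction back to start is (-16.90, -19.87): bearing = atan2(-16.90, -19.87) mod 360° = 220.38° ≈ 220°.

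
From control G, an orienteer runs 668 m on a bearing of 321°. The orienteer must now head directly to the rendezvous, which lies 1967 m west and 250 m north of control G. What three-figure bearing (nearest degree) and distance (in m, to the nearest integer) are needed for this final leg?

260°, 1570 m

Leg 1 (321°, 668 m): east 668 sin 321° = -420.39, north 668 cos 321° = 519.13
Current position: (-420.39, 519.13). Target: (-1967, 250). Remaining: Δeast = -1546.61, Δnorth = -269.13.
Bearing = atan2(-1546.61, -269.13) mod 360° = 260.13°; distance = √((-1546.61)² + (-269.13)²) = 1569.856 m.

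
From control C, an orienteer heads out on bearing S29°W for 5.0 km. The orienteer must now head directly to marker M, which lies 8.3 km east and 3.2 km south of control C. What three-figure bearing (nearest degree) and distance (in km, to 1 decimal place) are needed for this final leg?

Leg 1 (S29°W, 5.0 km): east 5.0 sin 209° = -2.42, north 5.0 cos 209° = -4.37
Current position: (-2.42, -4.37). Target: (8.3, -3.2). Remaining: Δeast = 10.72, Δnorth = 1.17.
Bearing = atan2(10.72, 1.17) mod 360° = 83.76°; distance = √((10.72)² + (1.17)²) = 10.788 km.

084°, 10.8 km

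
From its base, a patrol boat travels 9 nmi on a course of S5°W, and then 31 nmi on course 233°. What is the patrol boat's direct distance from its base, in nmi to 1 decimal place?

Leg 1 (S5°W, 9 nmi): east 9 sin 185° = -0.78, north 9 cos 185° = -8.97
Leg 2 (233°, 31 nmi): east 31 sin 233° = -24.76, north 31 cos 233° = -18.66
Net: -25.54 east, -27.62 north. Distance = √((-25.54)² + (-27.62)²) = 37.621 nmi.

37.6 nmi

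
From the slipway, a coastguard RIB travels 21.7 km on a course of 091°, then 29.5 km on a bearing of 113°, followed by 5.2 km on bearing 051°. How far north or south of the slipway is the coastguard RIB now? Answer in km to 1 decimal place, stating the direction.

8.6 km south

Leg 1 (091°, 21.7 km): east 21.7 sin 91° = 21.70, north 21.7 cos 91° = -0.38
Leg 2 (113°, 29.5 km): east 29.5 sin 113° = 27.15, north 29.5 cos 113° = -11.53
Leg 3 (051°, 5.2 km): east 5.2 sin 51° = 4.04, north 5.2 cos 51° = 3.27
Net north component: -8.63 km.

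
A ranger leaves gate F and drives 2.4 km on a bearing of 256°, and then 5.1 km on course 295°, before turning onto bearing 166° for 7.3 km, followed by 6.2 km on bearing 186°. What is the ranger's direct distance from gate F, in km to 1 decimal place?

13.1 km

Leg 1 (256°, 2.4 km): east 2.4 sin 256° = -2.33, north 2.4 cos 256° = -0.58
Leg 2 (295°, 5.1 km): east 5.1 sin 295° = -4.62, north 5.1 cos 295° = 2.16
Leg 3 (166°, 7.3 km): east 7.3 sin 166° = 1.77, north 7.3 cos 166° = -7.08
Leg 4 (186°, 6.2 km): east 6.2 sin 186° = -0.65, north 6.2 cos 186° = -6.17
Net: -5.83 east, -11.67 north. Distance = √((-5.83)² + (-11.67)²) = 13.051 km.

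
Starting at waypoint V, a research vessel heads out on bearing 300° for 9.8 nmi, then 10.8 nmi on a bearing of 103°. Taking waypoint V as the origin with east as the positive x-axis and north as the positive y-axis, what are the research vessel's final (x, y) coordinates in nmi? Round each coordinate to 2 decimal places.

(2.04, 2.47)

Leg 1 (300°, 9.8 nmi): east 9.8 sin 300° = -8.49, north 9.8 cos 300° = 4.90
Leg 2 (103°, 10.8 nmi): east 10.8 sin 103° = 10.52, north 10.8 cos 103° = -2.43
Summing: 2.04 nmi east, 2.47 nmi north → (2.04, 2.47).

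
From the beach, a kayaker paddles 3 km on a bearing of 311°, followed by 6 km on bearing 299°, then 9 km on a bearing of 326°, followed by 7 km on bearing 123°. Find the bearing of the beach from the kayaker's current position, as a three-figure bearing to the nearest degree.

Leg 1 (311°, 3 km): east 3 sin 311° = -2.26, north 3 cos 311° = 1.97
Leg 2 (299°, 6 km): east 6 sin 299° = -5.25, north 6 cos 299° = 2.91
Leg 3 (326°, 9 km): east 9 sin 326° = -5.03, north 9 cos 326° = 7.46
Leg 4 (123°, 7 km): east 7 sin 123° = 5.87, north 7 cos 123° = -3.81
Net displacement: -6.67 east, 8.53 north. Direction back to start is (6.67, -8.53): bearing = atan2(6.67, -8.53) mod 360° = 141.95° ≈ 142°.

142°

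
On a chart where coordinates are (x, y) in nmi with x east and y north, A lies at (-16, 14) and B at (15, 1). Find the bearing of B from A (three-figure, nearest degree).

113°

Δeast = 15 − -16 = 31.00; Δnorth = 1 − 14 = -13.00.
Bearing = atan2(Δeast, Δnorth) mod 360° = 112.75° ≈ 113°.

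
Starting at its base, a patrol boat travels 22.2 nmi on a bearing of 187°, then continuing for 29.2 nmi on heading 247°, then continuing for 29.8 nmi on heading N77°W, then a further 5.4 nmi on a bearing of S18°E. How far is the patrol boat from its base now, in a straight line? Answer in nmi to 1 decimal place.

Leg 1 (187°, 22.2 nmi): east 22.2 sin 187° = -2.71, north 22.2 cos 187° = -22.03
Leg 2 (247°, 29.2 nmi): east 29.2 sin 247° = -26.88, north 29.2 cos 247° = -11.41
Leg 3 (N77°W, 29.8 nmi): east 29.8 sin 283° = -29.04, north 29.8 cos 283° = 6.70
Leg 4 (S18°E, 5.4 nmi): east 5.4 sin 162° = 1.67, north 5.4 cos 162° = -5.14
Net: -56.95 east, -31.88 north. Distance = √((-56.95)² + (-31.88)²) = 65.266 nmi.

65.3 nmi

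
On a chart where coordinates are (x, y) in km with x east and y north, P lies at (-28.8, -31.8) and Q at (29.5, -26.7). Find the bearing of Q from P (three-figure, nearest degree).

Δeast = 29.5 − -28.8 = 58.30; Δnorth = -26.7 − -31.8 = 5.10.
Bearing = atan2(Δeast, Δnorth) mod 360° = 85.00° ≈ 085°.

085°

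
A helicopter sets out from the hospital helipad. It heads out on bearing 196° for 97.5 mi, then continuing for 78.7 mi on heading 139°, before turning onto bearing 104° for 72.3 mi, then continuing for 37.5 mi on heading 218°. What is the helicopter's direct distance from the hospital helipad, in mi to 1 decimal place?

212.7 mi

Leg 1 (196°, 97.5 mi): east 97.5 sin 196° = -26.87, north 97.5 cos 196° = -93.72
Leg 2 (139°, 78.7 mi): east 78.7 sin 139° = 51.63, north 78.7 cos 139° = -59.40
Leg 3 (104°, 72.3 mi): east 72.3 sin 104° = 70.15, north 72.3 cos 104° = -17.49
Leg 4 (218°, 37.5 mi): east 37.5 sin 218° = -23.09, north 37.5 cos 218° = -29.55
Net: 71.82 east, -200.16 north. Distance = √((71.82)² + (-200.16)²) = 212.656 mi.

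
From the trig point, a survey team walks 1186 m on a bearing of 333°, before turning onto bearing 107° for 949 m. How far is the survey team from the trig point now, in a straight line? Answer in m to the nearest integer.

Leg 1 (333°, 1186 m): east 1186 sin 333° = -538.43, north 1186 cos 333° = 1056.73
Leg 2 (107°, 949 m): east 949 sin 107° = 907.53, north 949 cos 107° = -277.46
Net: 369.10 east, 779.27 north. Distance = √((369.10)² + (779.27)²) = 862.265 m.

862 m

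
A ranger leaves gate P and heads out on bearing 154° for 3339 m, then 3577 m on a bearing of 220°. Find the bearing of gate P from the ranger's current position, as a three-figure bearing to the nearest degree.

008°

Leg 1 (154°, 3339 m): east 3339 sin 154° = 1463.72, north 3339 cos 154° = -3001.07
Leg 2 (220°, 3577 m): east 3577 sin 220° = -2299.25, north 3577 cos 220° = -2740.14
Net displacement: -835.53 east, -5741.21 north. Direction back to start is (835.53, 5741.21): bearing = atan2(835.53, 5741.21) mod 360° = 8.28° ≈ 008°.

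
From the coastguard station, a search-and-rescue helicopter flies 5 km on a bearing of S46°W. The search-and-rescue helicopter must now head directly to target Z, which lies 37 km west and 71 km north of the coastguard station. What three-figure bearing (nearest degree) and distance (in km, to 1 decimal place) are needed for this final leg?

Leg 1 (S46°W, 5 km): east 5 sin 226° = -3.60, north 5 cos 226° = -3.47
Current position: (-3.60, -3.47). Target: (-37, 71). Remaining: Δeast = -33.40, Δnorth = 74.47.
Bearing = atan2(-33.40, 74.47) mod 360° = 335.84°; distance = √((-33.40)² + (74.47)²) = 81.621 km.

336°, 81.6 km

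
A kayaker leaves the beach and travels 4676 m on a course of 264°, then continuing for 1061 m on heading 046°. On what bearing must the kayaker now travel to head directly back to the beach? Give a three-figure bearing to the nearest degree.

094°

Leg 1 (264°, 4676 m): east 4676 sin 264° = -4650.38, north 4676 cos 264° = -488.78
Leg 2 (046°, 1061 m): east 1061 sin 46° = 763.22, north 1061 cos 46° = 737.03
Net displacement: -3887.16 east, 248.26 north. Direction back to start is (3887.16, -248.26): bearing = atan2(3887.16, -248.26) mod 360° = 93.65° ≈ 094°.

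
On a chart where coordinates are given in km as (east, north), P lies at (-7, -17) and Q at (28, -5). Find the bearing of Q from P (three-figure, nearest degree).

Δeast = 28 − -7 = 35.00; Δnorth = -5 − -17 = 12.00.
Bearing = atan2(Δeast, Δnorth) mod 360° = 71.08° ≈ 071°.

071°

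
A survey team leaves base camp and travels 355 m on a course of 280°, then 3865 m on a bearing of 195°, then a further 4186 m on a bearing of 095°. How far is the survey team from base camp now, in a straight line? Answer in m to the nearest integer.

Leg 1 (280°, 355 m): east 355 sin 280° = -349.61, north 355 cos 280° = 61.65
Leg 2 (195°, 3865 m): east 3865 sin 195° = -1000.34, north 3865 cos 195° = -3733.30
Leg 3 (095°, 4186 m): east 4186 sin 95° = 4170.07, north 4186 cos 95° = -364.83
Net: 2820.13 east, -4036.49 north. Distance = √((2820.13)² + (-4036.49)²) = 4924.063 m.

4924 m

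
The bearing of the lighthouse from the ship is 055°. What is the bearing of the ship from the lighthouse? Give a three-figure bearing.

Back-bearing = 055° + 180° = 235°.

235°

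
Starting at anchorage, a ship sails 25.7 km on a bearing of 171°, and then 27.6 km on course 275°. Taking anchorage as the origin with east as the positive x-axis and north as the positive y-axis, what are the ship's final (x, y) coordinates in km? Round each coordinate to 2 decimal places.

(-23.47, -22.98)

Leg 1 (171°, 25.7 km): east 25.7 sin 171° = 4.02, north 25.7 cos 171° = -25.38
Leg 2 (275°, 27.6 km): east 27.6 sin 275° = -27.49, north 27.6 cos 275° = 2.41
Summing: -23.47 km east, -22.98 km north → (-23.47, -22.98).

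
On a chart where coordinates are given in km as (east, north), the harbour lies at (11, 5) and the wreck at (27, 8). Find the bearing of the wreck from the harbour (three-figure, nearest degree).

079°

Δeast = 27 − 11 = 16.00; Δnorth = 8 − 5 = 3.00.
Bearing = atan2(Δeast, Δnorth) mod 360° = 79.38° ≈ 079°.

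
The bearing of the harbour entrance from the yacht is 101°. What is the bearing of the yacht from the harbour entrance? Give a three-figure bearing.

Back-bearing = 101° + 180° = 281°.

281°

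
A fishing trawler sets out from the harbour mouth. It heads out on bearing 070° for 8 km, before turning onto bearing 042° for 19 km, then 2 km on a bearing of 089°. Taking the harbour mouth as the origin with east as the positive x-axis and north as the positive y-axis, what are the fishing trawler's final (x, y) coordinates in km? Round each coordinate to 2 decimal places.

Leg 1 (070°, 8 km): east 8 sin 70° = 7.52, north 8 cos 70° = 2.74
Leg 2 (042°, 19 km): east 19 sin 42° = 12.71, north 19 cos 42° = 14.12
Leg 3 (089°, 2 km): east 2 sin 89° = 2.00, north 2 cos 89° = 0.03
Summing: 22.23 km east, 16.89 km north → (22.23, 16.89).

(22.23, 16.89)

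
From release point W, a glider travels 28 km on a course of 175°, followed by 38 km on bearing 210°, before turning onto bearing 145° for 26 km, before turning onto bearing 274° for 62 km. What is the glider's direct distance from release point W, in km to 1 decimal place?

Leg 1 (175°, 28 km): east 28 sin 175° = 2.44, north 28 cos 175° = -27.89
Leg 2 (210°, 38 km): east 38 sin 210° = -19.00, north 38 cos 210° = -32.91
Leg 3 (145°, 26 km): east 26 sin 145° = 14.91, north 26 cos 145° = -21.30
Leg 4 (274°, 62 km): east 62 sin 274° = -61.85, north 62 cos 274° = 4.32
Net: -63.50 east, -77.78 north. Distance = √((-63.50)² + (-77.78)²) = 100.403 km.

100.4 km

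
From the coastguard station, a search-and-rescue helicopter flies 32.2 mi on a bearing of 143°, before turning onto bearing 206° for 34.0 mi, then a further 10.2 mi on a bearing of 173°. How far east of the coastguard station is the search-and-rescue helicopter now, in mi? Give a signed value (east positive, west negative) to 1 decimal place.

5.7 mi

Leg 1 (143°, 32.2 mi): east 32.2 sin 143° = 19.38, north 32.2 cos 143° = -25.72
Leg 2 (206°, 34.0 mi): east 34.0 sin 206° = -14.90, north 34.0 cos 206° = -30.56
Leg 3 (173°, 10.2 mi): east 10.2 sin 173° = 1.24, north 10.2 cos 173° = -10.12
Net east component: 5.72 mi.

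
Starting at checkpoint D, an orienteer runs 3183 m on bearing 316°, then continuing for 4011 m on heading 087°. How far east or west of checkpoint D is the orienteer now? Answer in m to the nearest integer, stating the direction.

1794 m east

Leg 1 (316°, 3183 m): east 3183 sin 316° = -2211.10, north 3183 cos 316° = 2289.66
Leg 2 (087°, 4011 m): east 4011 sin 87° = 4005.50, north 4011 cos 87° = 209.92
Net east component: 1794.41 m.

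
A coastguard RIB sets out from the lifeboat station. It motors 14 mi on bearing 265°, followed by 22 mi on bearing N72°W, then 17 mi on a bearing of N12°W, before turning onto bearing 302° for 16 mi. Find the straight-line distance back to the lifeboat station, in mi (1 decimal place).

Leg 1 (265°, 14 mi): east 14 sin 265° = -13.95, north 14 cos 265° = -1.22
Leg 2 (N72°W, 22 mi): east 22 sin 288° = -20.92, north 22 cos 288° = 6.80
Leg 3 (N12°W, 17 mi): east 17 sin 348° = -3.53, north 17 cos 348° = 16.63
Leg 4 (302°, 16 mi): east 16 sin 302° = -13.57, north 16 cos 302° = 8.48
Net: -51.97 east, 30.69 north. Distance = √((-51.97)² + (30.69)²) = 60.356 mi.

60.4 mi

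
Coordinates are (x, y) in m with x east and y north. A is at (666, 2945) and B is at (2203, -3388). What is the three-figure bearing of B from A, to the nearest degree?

166°

Δeast = 2203 − 666 = 1537.00; Δnorth = -3388 − 2945 = -6333.00.
Bearing = atan2(Δeast, Δnorth) mod 360° = 166.36° ≈ 166°.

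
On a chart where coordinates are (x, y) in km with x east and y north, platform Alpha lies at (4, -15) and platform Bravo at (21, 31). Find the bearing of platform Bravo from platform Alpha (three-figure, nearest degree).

020°

Δeast = 21 − 4 = 17.00; Δnorth = 31 − -15 = 46.00.
Bearing = atan2(Δeast, Δnorth) mod 360° = 20.28° ≈ 020°.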